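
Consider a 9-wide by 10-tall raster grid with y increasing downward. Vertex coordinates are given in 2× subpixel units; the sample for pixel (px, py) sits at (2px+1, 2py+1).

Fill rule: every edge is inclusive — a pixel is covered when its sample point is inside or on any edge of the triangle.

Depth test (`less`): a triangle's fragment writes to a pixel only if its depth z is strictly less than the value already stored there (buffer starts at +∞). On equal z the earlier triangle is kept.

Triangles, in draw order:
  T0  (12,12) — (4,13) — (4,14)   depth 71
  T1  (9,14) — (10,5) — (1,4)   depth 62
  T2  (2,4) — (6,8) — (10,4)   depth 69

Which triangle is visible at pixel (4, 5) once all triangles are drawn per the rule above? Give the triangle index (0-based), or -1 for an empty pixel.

T0:
  2·area = 8  (B↔C swapped to make it positive)
  edge (12, 12)→(4, 14): d=(-8,2) inclusive
  edge (4, 14)→(4, 13): d=(0,-1) inclusive
  edge (4, 13)→(12, 12): d=(8,-1) inclusive
    (2,6)@(5, 13): e=[6,1,1] → #
    (3,6)@(7, 13): e=[2,3,3] → #
    (4,6)@(9, 13): e=[-2,5,5] → ·
    (2,7)@(5, 15): e=[-10,1,17] → ·
    (3,7)@(7, 15): e=[-14,3,19] → ·
  covered (2 px):
    · · · · · · · · ·
    · · · · · · · · ·
    · · · · · · · · ·
    · · · · · · · · ·
    · · · · · · · · ·
    · · · · · · · · ·
    · · # # · · · · ·
    · · · · · · · · ·
    · · · · · · · · ·
    · · · · · · · · ·
T1:
  2·area = 82  (B↔C swapped to make it positive)
  edge (9, 14)→(1, 4): d=(-8,-10) inclusive
  edge (1, 4)→(10, 5): d=(9,1) inclusive
  edge (10, 5)→(9, 14): d=(-1,9) inclusive
    (1,2)@(3, 5): e=[12,7,63] → #
    (2,2)@(5, 5): e=[32,5,45] → #
    (3,2)@(7, 5): e=[52,3,27] → #
    (4,2)@(9, 5): e=[72,1,9] → #
    (5,2)@(11, 5): e=[92,-1,-9] → ·
    (1,3)@(3, 7): e=[-4,25,61] → ·
    (2,3)@(5, 7): e=[16,23,43] → #
    (5,3)@(11, 7): e=[76,17,-11] → ·
    (2,4)@(5, 9): e=[0,41,41] → #  [on edge]
    (5,4)@(11, 9): e=[60,35,-13] → ·
    (2,5)@(5, 11): e=[-16,59,39] → ·
    (3,5)@(7, 11): e=[4,57,21] → #
    (6,9)@(13, 19): e=[0,123,-41] → ·  [on edge]
  covered (13 px):
    · · · · · · · · ·
    · · · · · · · · ·
    · # # # # · · · ·
    · · # # # · · · ·
    · · # # # · · · ·
    · · · # # · · · ·
    · · · · # · · · ·
    · · · · · · · · ·
    · · · · · · · · ·
    · · · · · · · · ·
T2:
  2·area = 32  (B↔C swapped to make it positive)
  edge (2, 4)→(10, 4): d=(8,0) inclusive
  edge (10, 4)→(6, 8): d=(-4,4) inclusive
  edge (6, 8)→(2, 4): d=(-4,-4) inclusive
    (6,0)@(13, 1): e=[-24,0,56] → ·  [on edge]
    (0,1)@(1, 3): e=[-8,40,0] → ·  [on edge]
    (5,1)@(11, 3): e=[-8,0,40] → ·  [on edge]
    (1,2)@(3, 5): e=[8,24,0] → #  [on edge]
    (2,2)@(5, 5): e=[8,16,8] → #
    (3,2)@(7, 5): e=[8,8,16] → #
    (4,2)@(9, 5): e=[8,0,24] → #  [on edge]
    (5,2)@(11, 5): e=[8,-8,32] → ·
    (1,3)@(3, 7): e=[24,16,-8] → ·
    (2,3)@(5, 7): e=[24,8,0] → #  [on edge]
    (3,3)@(7, 7): e=[24,0,8] → #  [on edge]
    (4,3)@(9, 7): e=[24,-8,16] → ·
    (2,4)@(5, 9): e=[40,0,-8] → ·  [on edge]
    (3,4)@(7, 9): e=[40,-8,0] → ·  [on edge]
    (1,5)@(3, 11): e=[56,0,-24] → ·  [on edge]
    (4,5)@(9, 11): e=[56,-24,0] → ·  [on edge]
    (0,6)@(1, 13): e=[72,0,-40] → ·  [on edge]
    (5,6)@(11, 13): e=[72,-40,0] → ·  [on edge]
    (6,7)@(13, 15): e=[88,-56,0] → ·  [on edge]
    (7,8)@(15, 17): e=[104,-72,0] → ·  [on edge]
    (8,9)@(17, 19): e=[120,-88,0] → ·  [on edge]
  covered (6 px):
    · · · · · · · · ·
    · · · · · · · · ·
    · # # # # · · · ·
    · · # # · · · · ·
    · · · · · · · · ·
    · · · · · · · · ·
    · · · · · · · · ·
    · · · · · · · · ·
    · · · · · · · · ·
    · · · · · · · · ·

Z-buffer (winner per pixel, '.' = empty):
  . . . . . . . . .
  . . . . . . . . .
  . 1 1 1 1 . . . .
  . . 1 1 1 . . . .
  . . 1 1 1 . . . .
  . . . 1 1 . . . .
  . . 0 0 1 . . . .
  . . . . . . . . .
  . . . . . . . . .
  . . . . . . . . .

Result: 1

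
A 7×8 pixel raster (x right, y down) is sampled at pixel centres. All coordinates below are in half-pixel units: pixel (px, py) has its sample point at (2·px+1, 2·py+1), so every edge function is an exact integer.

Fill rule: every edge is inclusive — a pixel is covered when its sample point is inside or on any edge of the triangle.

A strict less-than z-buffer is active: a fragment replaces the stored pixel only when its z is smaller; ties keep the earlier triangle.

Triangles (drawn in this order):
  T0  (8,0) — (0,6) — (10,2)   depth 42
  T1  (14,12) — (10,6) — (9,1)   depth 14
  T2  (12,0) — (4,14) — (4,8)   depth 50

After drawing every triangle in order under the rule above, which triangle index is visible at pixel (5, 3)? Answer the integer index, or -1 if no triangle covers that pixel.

T0:
  2·area = 28  (B↔C swapped to make it positive)
  edge (8, 0)→(10, 2): d=(2,2) inclusive
  edge (10, 2)→(0, 6): d=(-10,4) inclusive
  edge (0, 6)→(8, 0): d=(8,-6) inclusive
    (3,0)@(7, 1): e=[4,22,2] → █
    (4,0)@(9, 1): e=[0,14,14] → █  [on edge]
    (5,0)@(11, 1): e=[-4,6,26] → ·
    (2,1)@(5, 3): e=[12,10,6] → █
    (4,1)@(9, 3): e=[4,-6,30] → ·
    (5,1)@(11, 3): e=[0,-14,42] → ·  [on edge]
    (2,2)@(5, 5): e=[16,-10,22] → ·
    (3,2)@(7, 5): e=[12,-18,34] → ·
    (6,2)@(13, 5): e=[0,-42,70] → ·  [on edge]
  covered (4 px):
    · · · █ █ · ·
    · · █ █ · · ·
    · · · · · · ·
    · · · · · · ·
    · · · · · · ·
    · · · · · · ·
    · · · · · · ·
    · · · · · · ·
T1:
  2·area = 14
  edge (14, 12)→(10, 6): d=(-4,-6) inclusive
  edge (10, 6)→(9, 1): d=(-1,-5) inclusive
  edge (9, 1)→(14, 12): d=(5,11) inclusive
    (4,0)@(9, 1): e=[14,0,0] → █  [on edge]
    (5,0)@(11, 1): e=[26,10,-22] → ·
    (4,1)@(9, 3): e=[6,-2,10] → ·
    (5,3)@(11, 7): e=[2,4,8] → █
    (6,3)@(13, 7): e=[14,14,-14] → ·
    (5,4)@(11, 9): e=[-6,2,18] → ·
    (5,5)@(11, 11): e=[-14,0,28] → ·  [on edge]
  covered (2 px):
    · · · · █ · ·
    · · · · · · ·
    · · · · · · ·
    · · · · · █ ·
    · · · · · · ·
    · · · · · · ·
    · · · · · · ·
    · · · · · · ·
T2:
  2·area = 48
  edge (12, 0)→(4, 14): d=(-8,14) inclusive
  edge (4, 14)→(4, 8): d=(0,-6) inclusive
  edge (4, 8)→(12, 0): d=(8,-8) inclusive
    (5,0)@(11, 1): e=[6,42,0] → █  [on edge]
    (6,0)@(13, 1): e=[-22,54,16] → ·
    (4,1)@(9, 3): e=[18,30,0] → █  [on edge]
    (5,1)@(11, 3): e=[-10,42,16] → ·
    (3,2)@(7, 5): e=[30,18,0] → █  [on edge]
    (5,2)@(11, 5): e=[-26,42,32] → ·
    (2,3)@(5, 7): e=[42,6,0] → █  [on edge]
    (4,3)@(9, 7): e=[-14,30,32] → ·
    (1,4)@(3, 9): e=[54,-6,0] → ·  [on edge]
    (2,4)@(5, 9): e=[26,6,16] → █
    (3,4)@(7, 9): e=[-2,18,32] → ·
    (0,5)@(1, 11): e=[66,-18,0] → ·  [on edge]
  covered (8 px):
    · · · · · █ ·
    · · · · █ · ·
    · · · █ █ · ·
    · · █ █ · · ·
    · · █ · · · ·
    · · █ · · · ·
    · · · · · · ·
    · · · · · · ·

Z-buffer (winner per pixel, '.' = empty):
  . . . 0 1 2 .
  . . 0 0 2 . .
  . . . 2 2 . .
  . . 2 2 . 1 .
  . . 2 . . . .
  . . 2 . . . .
  . . . . . . .
  . . . . . . .

Result: 1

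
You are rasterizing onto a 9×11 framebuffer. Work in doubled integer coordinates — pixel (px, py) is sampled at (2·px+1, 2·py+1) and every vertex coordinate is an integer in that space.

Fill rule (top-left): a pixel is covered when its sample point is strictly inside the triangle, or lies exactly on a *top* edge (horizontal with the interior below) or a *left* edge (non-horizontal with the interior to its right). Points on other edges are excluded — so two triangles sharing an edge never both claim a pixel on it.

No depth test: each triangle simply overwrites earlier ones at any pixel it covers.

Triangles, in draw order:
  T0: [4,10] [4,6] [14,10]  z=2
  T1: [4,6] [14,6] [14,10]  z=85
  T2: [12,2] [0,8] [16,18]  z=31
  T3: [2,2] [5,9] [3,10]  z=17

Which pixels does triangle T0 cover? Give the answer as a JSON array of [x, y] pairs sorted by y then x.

T0:
  2·area = 40
  edge (4, 10)→(4, 6): d=(0,-4) top-left  bias=+0
  edge (4, 6)→(14, 10): d=(10,4) right/bottom  bias=-1
  edge (14, 10)→(4, 10): d=(-10,0) right/bottom  bias=-1
    (2,3)@(5, 7): e=[4,6,30] → #
    (3,3)@(7, 7): e=[12,-2,30] → ·
    (2,4)@(5, 9): e=[4,26,10] → #
    (3,4)@(7, 9): e=[12,18,10] → #
    (4,4)@(9, 9): e=[20,10,10] → #
    (5,4)@(11, 9): e=[28,2,10] → #
    (6,4)@(13, 9): e=[36,-6,10] → ·
    (2,5)@(5, 11): e=[4,46,-10] → ·
    (3,5)@(7, 11): e=[12,38,-10] → ·
    (4,5)@(9, 11): e=[20,30,-10] → ·
    (5,5)@(11, 11): e=[28,22,-10] → ·
  covered (5 px):
    · · · · · · · · ·
    · · · · · · · · ·
    · · · · · · · · ·
    · · # · · · · · ·
    · · # # # # · · ·
    · · · · · · · · ·
    · · · · · · · · ·
    · · · · · · · · ·
    · · · · · · · · ·
    · · · · · · · · ·
    · · · · · · · · ·
T1:
  2·area = 40
  edge (4, 6)→(14, 6): d=(10,0) top-left  bias=+0
  edge (14, 6)→(14, 10): d=(0,4) right/bottom  bias=-1
  edge (14, 10)→(4, 6): d=(-10,-4) top-left  bias=+0
    (3,3)@(7, 7): e=[10,28,2] → #
    (4,3)@(9, 7): e=[10,20,10] → #
    (5,3)@(11, 7): e=[10,12,18] → #
    (6,3)@(13, 7): e=[10,4,26] → #
    (7,3)@(15, 7): e=[10,-4,34] → ·
    (3,4)@(7, 9): e=[30,28,-18] → ·
    (4,4)@(9, 9): e=[30,20,-10] → ·
    (5,4)@(11, 9): e=[30,12,-2] → ·
    (6,4)@(13, 9): e=[30,4,6] → #
    (7,4)@(15, 9): e=[30,-4,14] → ·
    (6,5)@(13, 11): e=[50,4,-14] → ·
  covered (5 px):
    · · · · · · · · ·
    · · · · · · · · ·
    · · · · · · · · ·
    · · · # # # # · ·
    · · · · · · # · ·
    · · · · · · · · ·
    · · · · · · · · ·
    · · · · · · · · ·
    · · · · · · · · ·
    · · · · · · · · ·
    · · · · · · · · ·
T2:
  2·area = 216  (B↔C swapped to make it positive)
  edge (12, 2)→(16, 18): d=(4,16) right/bottom  bias=-1
  edge (16, 18)→(0, 8): d=(-16,-10) top-left  bias=+0
  edge (0, 8)→(12, 2): d=(12,-6) top-left  bias=+0
    (5,1)@(11, 3): e=[20,190,6] → #
    (6,1)@(13, 3): e=[-12,210,18] → ·
    (3,2)@(7, 5): e=[92,118,6] → #
    (4,2)@(9, 5): e=[60,138,18] → #
    (6,2)@(13, 5): e=[-4,178,42] → ·
    (1,3)@(3, 7): e=[164,46,6] → #
    (2,3)@(5, 7): e=[132,66,18] → #
    (6,3)@(13, 7): e=[4,146,66] → #
    (7,3)@(15, 7): e=[-28,166,78] → ·
    (1,4)@(3, 9): e=[172,14,30] → #
    (7,4)@(15, 9): e=[-20,134,102] → ·
    (1,5)@(3, 11): e=[180,-18,54] → ·
  covered (27 px):
    · · · · · · · · ·
    · · · · · # · · ·
    · · · # # # · · ·
    · # # # # # # · ·
    · # # # # # # · ·
    · · # # # # # · ·
    · · · · # # # · ·
    · · · · · · # # ·
    · · · · · · · # ·
    · · · · · · · · ·
    · · · · · · · · ·
T3:
  2·area = 17
  edge (2, 2)→(5, 9): d=(3,7) right/bottom  bias=-1
  edge (5, 9)→(3, 10): d=(-2,1) right/bottom  bias=-1
  edge (3, 10)→(2, 2): d=(-1,-8) top-left  bias=+0
    (8,1)@(17, 3): e=[-102,0,119] → ·  [on edge]
    (1,2)@(3, 5): e=[2,10,5] → #
    (2,2)@(5, 5): e=[-12,8,21] → ·
    (6,2)@(13, 5): e=[-68,0,85] → ·  [on edge]
    (1,3)@(3, 7): e=[8,6,3] → #
    (2,3)@(5, 7): e=[-6,4,19] → ·
    (4,3)@(9, 7): e=[-34,0,51] → ·  [on edge]
    (1,4)@(3, 9): e=[14,2,1] → #
    (2,4)@(5, 9): e=[0,0,17] → ·  [on edge]
    (0,5)@(1, 11): e=[34,0,-17] → ·  [on edge]
    (1,5)@(3, 11): e=[20,-2,-1] → ·
  covered (3 px):
    · · · · · · · · ·
    · · · · · · · · ·
    · # · · · · · · ·
    · # · · · · · · ·
    · # · · · · · · ·
    · · · · · · · · ·
    · · · · · · · · ·
    · · · · · · · · ·
    · · · · · · · · ·
    · · · · · · · · ·
    · · · · · · · · ·

Answer: [[2,3],[2,4],[3,4],[4,4],[5,4]]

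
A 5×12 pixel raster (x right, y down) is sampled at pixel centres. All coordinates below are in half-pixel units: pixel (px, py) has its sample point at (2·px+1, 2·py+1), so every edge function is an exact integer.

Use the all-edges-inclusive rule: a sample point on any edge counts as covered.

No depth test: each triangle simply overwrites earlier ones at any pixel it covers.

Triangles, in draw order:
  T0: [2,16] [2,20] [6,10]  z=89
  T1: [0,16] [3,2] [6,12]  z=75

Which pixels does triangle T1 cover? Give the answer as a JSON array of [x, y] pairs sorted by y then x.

T0:
  2·area = 16  (B↔C swapped to make it positive)
  edge (2, 16)→(6, 10): d=(4,-6) inclusive
  edge (6, 10)→(2, 20): d=(-4,10) inclusive
  edge (2, 20)→(2, 16): d=(0,-4) inclusive
    (1,7)@(3, 15): e=[2,10,4] → #
    (2,7)@(5, 15): e=[14,-10,12] → ·
    (1,8)@(3, 17): e=[10,2,4] → #
    (2,8)@(5, 17): e=[22,-18,12] → ·
    (1,9)@(3, 19): e=[18,-6,4] → ·
  covered (2 px):
    · · · · ·
    · · · · ·
    · · · · ·
    · · · · ·
    · · · · ·
    · · · · ·
    · · · · ·
    · # · · ·
    · # · · ·
    · · · · ·
    · · · · ·
    · · · · ·
T1:
  2·area = 72
  edge (0, 16)→(3, 2): d=(3,-14) inclusive
  edge (3, 2)→(6, 12): d=(3,10) inclusive
  edge (6, 12)→(0, 16): d=(-6,4) inclusive
    (1,1)@(3, 3): e=[3,3,66] → #
    (2,1)@(5, 3): e=[31,-17,58] → ·
    (1,2)@(3, 5): e=[9,9,54] → #
    (2,2)@(5, 5): e=[37,-11,46] → ·
    (1,3)@(3, 7): e=[15,15,42] → #
    (2,3)@(5, 7): e=[43,-5,34] → ·
    (1,4)@(3, 9): e=[21,21,30] → #
    (2,4)@(5, 9): e=[49,1,22] → #
    (3,4)@(7, 9): e=[77,-19,14] → ·
    (1,5)@(3, 11): e=[27,27,18] → #
    (3,5)@(7, 11): e=[83,-13,2] → ·
    (0,6)@(1, 13): e=[5,53,14] → #
  covered (10 px):
    · · · · ·
    · # · · ·
    · # · · ·
    · # · · ·
    · # # · ·
    · # # · ·
    # # · · ·
    # · · · ·
    · · · · ·
    · · · · ·
    · · · · ·
    · · · · ·

Answer: [[1,1],[1,2],[1,3],[1,4],[2,4],[1,5],[2,5],[0,6],[1,6],[0,7]]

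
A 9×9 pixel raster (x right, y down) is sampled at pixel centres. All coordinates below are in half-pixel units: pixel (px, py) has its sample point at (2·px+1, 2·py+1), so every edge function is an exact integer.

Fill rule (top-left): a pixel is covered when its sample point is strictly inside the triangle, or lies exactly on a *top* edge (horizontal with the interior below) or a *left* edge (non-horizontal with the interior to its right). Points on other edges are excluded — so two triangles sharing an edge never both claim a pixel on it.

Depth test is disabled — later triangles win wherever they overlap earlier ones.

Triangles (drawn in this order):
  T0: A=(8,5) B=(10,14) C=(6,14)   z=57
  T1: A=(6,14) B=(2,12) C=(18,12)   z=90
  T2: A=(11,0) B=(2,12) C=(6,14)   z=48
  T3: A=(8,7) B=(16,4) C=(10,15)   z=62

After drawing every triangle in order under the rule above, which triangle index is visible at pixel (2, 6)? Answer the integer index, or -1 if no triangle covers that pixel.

T0:
  2·area = 36
  edge (8, 5)→(10, 14): d=(2,9) right/bottom  bias=-1
  edge (10, 14)→(6, 14): d=(-4,0) right/bottom  bias=-1
  edge (6, 14)→(8, 5): d=(2,-9) top-left  bias=+0
    (3,5)@(7, 11): e=[21,12,3] → X
    (4,5)@(9, 11): e=[3,12,21] → X
    (5,5)@(11, 11): e=[-15,12,39] → .
    (3,6)@(7, 13): e=[25,4,7] → X
    (5,6)@(11, 13): e=[-11,4,43] → .
    (3,7)@(7, 15): e=[29,-4,11] → .
    (4,7)@(9, 15): e=[11,-4,29] → .
  covered (4 px):
    . . . . . . . . .
    . . . . . . . . .
    . . . . . . . . .
    . . . . . . . . .
    . . . . . . . . .
    . . . X X . . . .
    . . . X X . . . .
    . . . . . . . . .
    . . . . . . . . .
T1:
  2·area = 32
  edge (6, 14)→(2, 12): d=(-4,-2) top-left  bias=+0
  edge (2, 12)→(18, 12): d=(16,0) top-left  bias=+0
  edge (18, 12)→(6, 14): d=(-12,2) right/bottom  bias=-1
    (2,6)@(5, 13): e=[2,16,14] → X
    (3,6)@(7, 13): e=[6,16,10] → X
    (4,6)@(9, 13): e=[10,16,6] → X
    (5,6)@(11, 13): e=[14,16,2] → X
    (6,6)@(13, 13): e=[18,16,-2] → .
    (2,7)@(5, 15): e=[-6,48,-10] → .
    (3,7)@(7, 15): e=[-2,48,-14] → .
    (4,7)@(9, 15): e=[2,48,-18] → .
    (5,7)@(11, 15): e=[6,48,-22] → .
  covered (4 px):
    . . . . . . . . .
    . . . . . . . . .
    . . . . . . . . .
    . . . . . . . . .
    . . . . . . . . .
    . . . . . . . . .
    . . X X X X . . .
    . . . . . . . . .
    . . . . . . . . .
T2:
  2·area = 66  (B↔C swapped to make it positive)
  edge (11, 0)→(6, 14): d=(-5,14) right/bottom  bias=-1
  edge (6, 14)→(2, 12): d=(-4,-2) top-left  bias=+0
  edge (2, 12)→(11, 0): d=(9,-12) top-left  bias=+0
    (4,1)@(9, 3): e=[13,50,3] → X
    (5,1)@(11, 3): e=[-15,54,27] → .
    (4,2)@(9, 5): e=[3,42,21] → X
    (5,2)@(11, 5): e=[-25,46,45] → .
    (3,3)@(7, 7): e=[21,30,15] → X
    (4,3)@(9, 7): e=[-7,34,39] → .
    (2,4)@(5, 9): e=[39,18,9] → X
    (4,4)@(9, 9): e=[-17,26,57] → .
    (1,5)@(3, 11): e=[57,6,3] → X
    (4,5)@(9, 11): e=[-27,18,75] → .
    (1,6)@(3, 13): e=[47,-2,21] → .
    (2,6)@(5, 13): e=[19,2,45] → X
  covered (9 px):
    . . . . . . . . .
    . . . . X . . . .
    . . . . X . . . .
    . . . X . . . . .
    . . X X . . . . .
    . X X X . . . . .
    . . X . . . . . .
    . . . . . . . . .
    . . . . . . . . .
T3:
  2·area = 70
  edge (8, 7)→(16, 4): d=(8,-3) top-left  bias=+0
  edge (16, 4)→(10, 15): d=(-6,11) right/bottom  bias=-1
  edge (10, 15)→(8, 7): d=(-2,-8) top-left  bias=+0
    (3,1)@(7, 3): e=[-35,105,0] → .  [on edge]
    (7,2)@(15, 5): e=[5,5,60] → X
    (8,2)@(17, 5): e=[11,-17,76] → .
    (4,3)@(9, 7): e=[3,59,8] → X
    (5,3)@(11, 7): e=[9,37,24] → X
    (6,3)@(13, 7): e=[15,15,40] → X
    (7,3)@(15, 7): e=[21,-7,56] → .
    (4,4)@(9, 9): e=[19,47,4] → X
    (7,4)@(15, 9): e=[37,-19,52] → .
    (4,5)@(9, 11): e=[35,35,0] → X  [on edge]
    (6,5)@(13, 11): e=[47,-9,32] → .
    (4,6)@(9, 13): e=[51,23,-4] → .
  covered (10 px):
    . . . . . . . . .
    . . . . . . . . .
    . . . . . . . X .
    . . . . X X X . .
    . . . . X X X . .
    . . . . X X . . .
    . . . . . X . . .
    . . . . . . . . .
    . . . . . . . . .

Z-buffer (winner per pixel, '.' = empty):
  . . . . . . . . .
  . . . . 2 . . . .
  . . . . 2 . . 3 .
  . . . 2 3 3 3 . .
  . . 2 2 3 3 3 . .
  . 2 2 2 3 3 . . .
  . . 2 1 1 3 . . .
  . . . . . . . . .
  . . . . . . . . .

Answer: 2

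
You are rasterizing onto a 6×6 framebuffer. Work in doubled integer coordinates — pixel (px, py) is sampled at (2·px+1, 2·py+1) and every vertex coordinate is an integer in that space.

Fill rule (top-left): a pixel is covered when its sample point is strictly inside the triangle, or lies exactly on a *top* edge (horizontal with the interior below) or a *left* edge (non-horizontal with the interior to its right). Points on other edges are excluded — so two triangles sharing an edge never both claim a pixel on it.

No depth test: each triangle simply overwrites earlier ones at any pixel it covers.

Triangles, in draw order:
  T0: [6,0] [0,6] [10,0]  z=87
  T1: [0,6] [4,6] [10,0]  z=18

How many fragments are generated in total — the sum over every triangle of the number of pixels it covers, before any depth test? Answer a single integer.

T0:
  2·area = 24  (B↔C swapped to make it positive)
  edge (6, 0)→(10, 0): d=(4,0) top-left  bias=+0
  edge (10, 0)→(0, 6): d=(-10,6) right/bottom  bias=-1
  edge (0, 6)→(6, 0): d=(6,-6) top-left  bias=+0
    (2,0)@(5, 1): e=[4,20,0] → #  [on edge]
    (3,0)@(7, 1): e=[4,8,12] → #
    (4,0)@(9, 1): e=[4,-4,24] → ·
    (1,1)@(3, 3): e=[12,12,0] → #  [on edge]
    (2,1)@(5, 3): e=[12,0,12] → ·  [on edge]
    (3,1)@(7, 3): e=[12,-12,24] → ·
    (0,2)@(1, 5): e=[20,4,0] → #  [on edge]
    (1,2)@(3, 5): e=[20,-8,12] → ·
    (0,3)@(1, 7): e=[28,-16,12] → ·
  covered (4 px):
    · · # # · ·
    · # · · · ·
    # · · · · ·
    · · · · · ·
    · · · · · ·
    · · · · · ·
T1:
  2·area = 24  (B↔C swapped to make it positive)
  edge (0, 6)→(10, 0): d=(10,-6) top-left  bias=+0
  edge (10, 0)→(4, 6): d=(-6,6) right/bottom  bias=-1
  edge (4, 6)→(0, 6): d=(-4,0) right/bottom  bias=-1
    (4,0)@(9, 1): e=[4,0,20] → ·  [on edge]
    (2,1)@(5, 3): e=[0,12,12] → #  [on edge]
    (3,1)@(7, 3): e=[12,0,12] → ·  [on edge]
    (1,2)@(3, 5): e=[8,12,4] → #
    (2,2)@(5, 5): e=[20,0,4] → ·  [on edge]
    (1,3)@(3, 7): e=[28,0,-4] → ·  [on edge]
    (0,4)@(1, 9): e=[36,0,-12] → ·  [on edge]
  covered (2 px):
    · · · · · ·
    · · # · · ·
    · # · · · ·
    · · · · · ·
    · · · · · ·
    · · · · · ·

Answer: 6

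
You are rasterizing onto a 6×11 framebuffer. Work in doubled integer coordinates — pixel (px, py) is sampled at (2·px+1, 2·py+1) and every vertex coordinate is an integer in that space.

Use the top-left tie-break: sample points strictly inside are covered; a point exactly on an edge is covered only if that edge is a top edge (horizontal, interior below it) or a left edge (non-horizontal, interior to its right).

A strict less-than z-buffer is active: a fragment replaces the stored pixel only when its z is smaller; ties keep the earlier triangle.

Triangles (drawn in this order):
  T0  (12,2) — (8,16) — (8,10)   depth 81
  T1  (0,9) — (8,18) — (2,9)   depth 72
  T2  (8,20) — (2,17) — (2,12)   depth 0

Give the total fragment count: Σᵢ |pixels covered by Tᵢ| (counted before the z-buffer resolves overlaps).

T0:
  2·area = 24
  edge (12, 2)→(8, 16): d=(-4,14) right/bottom  bias=-1
  edge (8, 16)→(8, 10): d=(0,-6) top-left  bias=+0
  edge (8, 10)→(12, 2): d=(4,-8) top-left  bias=+0
    (5,2)@(11, 5): e=[2,18,4] → █
    (5,3)@(11, 7): e=[-6,18,12] → ·
    (4,4)@(9, 9): e=[14,6,4] → █
    (5,4)@(11, 9): e=[-14,18,20] → ·
    (4,5)@(9, 11): e=[6,6,12] → █
    (5,5)@(11, 11): e=[-22,18,28] → ·
    (4,6)@(9, 13): e=[-2,6,20] → ·
  covered (3 px):
    · · · · · ·
    · · · · · ·
    · · · · · █
    · · · · · ·
    · · · · █ ·
    · · · · █ ·
    · · · · · ·
    · · · · · ·
    · · · · · ·
    · · · · · ·
    · · · · · ·
T1:
  2·area = 18  (B↔C swapped to make it positive)
  edge (0, 9)→(2, 9): d=(2,0) top-left  bias=+0
  edge (2, 9)→(8, 18): d=(6,9) right/bottom  bias=-1
  edge (8, 18)→(0, 9): d=(-8,-9) top-left  bias=+0
    (0,4)@(1, 9): e=[0,9,9] → █  [on edge]
    (1,4)@(3, 9): e=[0,-9,27] → ·  [on edge]
    (2,4)@(5, 9): e=[0,-27,45] → ·  [on edge]
    (3,4)@(7, 9): e=[0,-45,63] → ·  [on edge]
    (4,4)@(9, 9): e=[0,-63,81] → ·  [on edge]
    (5,4)@(11, 9): e=[0,-81,99] → ·  [on edge]
    (0,5)@(1, 11): e=[4,21,-7] → ·
    (1,5)@(3, 11): e=[4,3,11] → █
    (2,5)@(5, 11): e=[4,-15,29] → ·
    (1,6)@(3, 13): e=[8,15,-5] → ·
  covered (2 px):
    · · · · · ·
    · · · · · ·
    · · · · · ·
    · · · · · ·
    █ · · · · ·
    · █ · · · ·
    · · · · · ·
    · · · · · ·
    · · · · · ·
    · · · · · ·
    · · · · · ·
T2:
  2·area = 30
  edge (8, 20)→(2, 17): d=(-6,-3) top-left  bias=+0
  edge (2, 17)→(2, 12): d=(0,-5) top-left  bias=+0
  edge (2, 12)→(8, 20): d=(6,8) right/bottom  bias=-1
    (1,7)@(3, 15): e=[15,5,10] → █
    (2,7)@(5, 15): e=[21,15,-6] → ·
    (1,8)@(3, 17): e=[3,5,22] → █
    (2,8)@(5, 17): e=[9,15,6] → █
    (3,8)@(7, 17): e=[15,25,-10] → ·
    (1,9)@(3, 19): e=[-9,5,34] → ·
    (2,9)@(5, 19): e=[-3,15,18] → ·
    (3,9)@(7, 19): e=[3,25,2] → █
    (4,9)@(9, 19): e=[9,35,-14] → ·
    (3,10)@(7, 21): e=[-9,25,14] → ·
  covered (4 px):
    · · · · · ·
    · · · · · ·
    · · · · · ·
    · · · · · ·
    · · · · · ·
    · · · · · ·
    · · · · · ·
    · █ · · · ·
    · █ █ · · ·
    · · · █ · ·
    · · · · · ·

Result: 9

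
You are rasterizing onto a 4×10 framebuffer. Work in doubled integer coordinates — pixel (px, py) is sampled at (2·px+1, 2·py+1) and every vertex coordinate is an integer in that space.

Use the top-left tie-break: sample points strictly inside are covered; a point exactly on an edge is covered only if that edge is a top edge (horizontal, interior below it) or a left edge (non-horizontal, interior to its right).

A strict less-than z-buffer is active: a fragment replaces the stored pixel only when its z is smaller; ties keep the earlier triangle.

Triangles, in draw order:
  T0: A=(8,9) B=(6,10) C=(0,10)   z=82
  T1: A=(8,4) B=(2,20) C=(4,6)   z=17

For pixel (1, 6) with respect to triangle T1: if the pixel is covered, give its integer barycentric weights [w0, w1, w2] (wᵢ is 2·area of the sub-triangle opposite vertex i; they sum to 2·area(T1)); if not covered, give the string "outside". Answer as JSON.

T0:
  2·area = 6
  edge (8, 9)→(6, 10): d=(-2,1) right/bottom  bias=-1
  edge (6, 10)→(0, 10): d=(-6,0) right/bottom  bias=-1
  edge (0, 10)→(8, 9): d=(8,-1) top-left  bias=+0
  covered (0 px):
    . . . .
    . . . .
    . . . .
    . . . .
    . . . .
    . . . .
    . . . .
    . . . .
    . . . .
    . . . .
T1:
  2·area = 52
  edge (8, 4)→(2, 20): d=(-6,16) right/bottom  bias=-1
  edge (2, 20)→(4, 6): d=(2,-14) top-left  bias=+0
  edge (4, 6)→(8, 4): d=(4,-2) top-left  bias=+0
    (3,2)@(7, 5): e=[10,40,2] → X
    (2,3)@(5, 7): e=[30,16,6] → X
    (3,3)@(7, 7): e=[-2,44,10] → .
    (2,4)@(5, 9): e=[18,20,14] → X
    (3,4)@(7, 9): e=[-14,48,18] → .
    (2,5)@(5, 11): e=[6,24,22] → X
    (3,5)@(7, 11): e=[-26,52,26] → .
    (1,6)@(3, 13): e=[26,0,26] → X  [on edge]
    (2,6)@(5, 13): e=[-6,28,30] → .
    (1,7)@(3, 15): e=[14,4,34] → X
    (2,7)@(5, 15): e=[-18,32,38] → .
    (1,8)@(3, 17): e=[2,8,42] → X
  covered (7 px):
    . . . .
    . . . .
    . . . X
    . . X .
    . . X .
    . . X .
    . X . .
    . X . .
    . X . .
    . . . .

Final: [0,26,26]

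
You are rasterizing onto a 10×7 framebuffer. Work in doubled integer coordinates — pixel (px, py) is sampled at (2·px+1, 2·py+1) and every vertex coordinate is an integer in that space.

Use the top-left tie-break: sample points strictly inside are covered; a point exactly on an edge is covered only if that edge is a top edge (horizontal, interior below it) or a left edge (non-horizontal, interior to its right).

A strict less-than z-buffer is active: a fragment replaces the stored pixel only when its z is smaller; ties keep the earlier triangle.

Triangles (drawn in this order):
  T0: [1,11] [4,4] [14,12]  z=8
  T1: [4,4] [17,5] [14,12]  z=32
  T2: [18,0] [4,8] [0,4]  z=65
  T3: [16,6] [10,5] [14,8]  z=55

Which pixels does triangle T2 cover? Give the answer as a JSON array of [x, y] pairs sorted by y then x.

T0:
  2·area = 94
  edge (1, 11)→(4, 4): d=(3,-7) top-left  bias=+0
  edge (4, 4)→(14, 12): d=(10,8) right/bottom  bias=-1
  edge (14, 12)→(1, 11): d=(-13,-1) top-left  bias=+0
    (2,2)@(5, 5): e=[10,2,82] → X
    (3,2)@(7, 5): e=[24,-14,84] → .
    (1,3)@(3, 7): e=[2,38,54] → X
    (3,3)@(7, 7): e=[30,6,58] → X
    (4,3)@(9, 7): e=[44,-10,60] → .
    (1,4)@(3, 9): e=[8,58,28] → X
    (4,4)@(9, 9): e=[50,10,34] → X
    (5,4)@(11, 9): e=[64,-6,36] → .
    (0,5)@(1, 11): e=[0,94,0] → X  [on edge]
    (5,5)@(11, 11): e=[70,14,10] → X
    (6,5)@(13, 11): e=[84,-2,12] → .
    (0,6)@(1, 13): e=[6,114,-26] → .
  covered (14 px):
    . . . . . . . . . .
    . . . . . . . . . .
    . . X . . . . . . .
    . X X X . . . . . .
    . X X X X . . . . .
    X X X X X X . . . .
    . . . . . . . . . .
T1:
  2·area = 94
  edge (4, 4)→(17, 5): d=(13,1) right/bottom  bias=-1
  edge (17, 5)→(14, 12): d=(-3,7) right/bottom  bias=-1
  edge (14, 12)→(4, 4): d=(-10,-8) top-left  bias=+0
    (3,2)@(7, 5): e=[10,70,14] → X
    (4,2)@(9, 5): e=[8,56,30] → X
    (5,2)@(11, 5): e=[6,42,46] → X
    (6,2)@(13, 5): e=[4,28,62] → X
    (7,2)@(15, 5): e=[2,14,78] → X
    (8,2)@(17, 5): e=[0,0,94] → .  [on edge]
    (3,3)@(7, 7): e=[36,64,-6] → .
    (4,3)@(9, 7): e=[34,50,10] → X
    (8,3)@(17, 7): e=[26,-6,74] → .
    (4,4)@(9, 9): e=[60,44,-10] → .
    (5,4)@(11, 9): e=[58,30,6] → X
    (8,4)@(17, 9): e=[52,-12,54] → .
  covered (13 px):
    . . . . . . . . . .
    . . . . . . . . . .
    . . . X X X X X . .
    . . . . X X X X . .
    . . . . . X X X . .
    . . . . . . X . . .
    . . . . . . . . . .
T2:
  2·area = 88
  edge (18, 0)→(4, 8): d=(-14,8) right/bottom  bias=-1
  edge (4, 8)→(0, 4): d=(-4,-4) top-left  bias=+0
  edge (0, 4)→(18, 0): d=(18,-4) top-left  bias=+0
    (7,0)@(15, 1): e=[10,72,6] → X
    (8,0)@(17, 1): e=[-6,80,14] → .
    (2,1)@(5, 3): e=[62,24,2] → X
    (3,1)@(7, 3): e=[46,32,10] → X
    (4,1)@(9, 3): e=[30,40,18] → X
    (5,1)@(11, 3): e=[14,48,26] → X
    (6,1)@(13, 3): e=[-2,56,34] → .
    (7,1)@(15, 3): e=[-18,64,42] → .
    (0,2)@(1, 5): e=[66,0,22] → X  [on edge]
    (1,2)@(3, 5): e=[50,8,30] → X
    (5,2)@(11, 5): e=[-14,40,62] → .
    (0,3)@(1, 7): e=[38,-8,58] → .
    (1,3)@(3, 7): e=[22,0,66] → X  [on edge]
    (2,4)@(5, 9): e=[-22,0,110] → .  [on edge]
    (3,5)@(7, 11): e=[-66,0,154] → .  [on edge]
    (4,6)@(9, 13): e=[-110,0,198] → .  [on edge]
  covered (12 px):
    . . . . . . . X . .
    . . X X X X . . . .
    X X X X X . . . . .
    . X X . . . . . . .
    . . . . . . . . . .
    . . . . . . . . . .
    . . . . . . . . . .
T3:
  2·area = 14  (B↔C swapped to make it positive)
  edge (16, 6)→(14, 8): d=(-2,2) right/bottom  bias=-1
  edge (14, 8)→(10, 5): d=(-4,-3) top-left  bias=+0
  edge (10, 5)→(16, 6): d=(6,1) right/bottom  bias=-1
    (9,1)@(19, 3): e=[0,35,-21] → .  [on edge]
    (8,2)@(17, 5): e=[0,21,-7] → .  [on edge]
    (6,3)@(13, 7): e=[4,1,9] → X
    (7,3)@(15, 7): e=[0,7,7] → .  [on edge]
    (6,4)@(13, 9): e=[0,-7,21] → .  [on edge]
    (5,5)@(11, 11): e=[0,-21,35] → .  [on edge]
    (4,6)@(9, 13): e=[0,-35,49] → .  [on edge]
  covered (1 px):
    . . . . . . . . . .
    . . . . . . . . . .
    . . . . . . . . . .
    . . . . . . X . . .
    . . . . . . . . . .
    . . . . . . . . . .
    . . . . . . . . . .

Final: [[7,0],[2,1],[3,1],[4,1],[5,1],[0,2],[1,2],[2,2],[3,2],[4,2],[1,3],[2,3]]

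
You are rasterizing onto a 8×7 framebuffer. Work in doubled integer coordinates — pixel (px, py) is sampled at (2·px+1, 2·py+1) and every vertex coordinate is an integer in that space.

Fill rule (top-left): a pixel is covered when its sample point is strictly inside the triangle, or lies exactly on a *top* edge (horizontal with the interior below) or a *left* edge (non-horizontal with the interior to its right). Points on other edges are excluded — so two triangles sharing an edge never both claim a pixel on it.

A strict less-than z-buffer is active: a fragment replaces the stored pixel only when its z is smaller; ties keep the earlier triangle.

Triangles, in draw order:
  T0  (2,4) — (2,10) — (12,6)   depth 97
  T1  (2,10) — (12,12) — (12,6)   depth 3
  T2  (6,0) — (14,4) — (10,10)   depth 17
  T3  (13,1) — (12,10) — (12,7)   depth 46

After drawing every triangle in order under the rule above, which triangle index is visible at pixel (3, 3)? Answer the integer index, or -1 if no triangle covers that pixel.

T0:
  2·area = 60  (B↔C swapped to make it positive)
  edge (2, 4)→(12, 6): d=(10,2) right/bottom  bias=-1
  edge (12, 6)→(2, 10): d=(-10,4) right/bottom  bias=-1
  edge (2, 10)→(2, 4): d=(0,-6) top-left  bias=+0
    (1,2)@(3, 5): e=[8,46,6] → █
    (2,2)@(5, 5): e=[4,38,18] → █
    (3,2)@(7, 5): e=[0,30,30] → ·  [on edge]
    (1,3)@(3, 7): e=[28,26,6] → █
    (3,3)@(7, 7): e=[20,10,30] → █
    (4,3)@(9, 7): e=[16,2,42] → █
    (5,3)@(11, 7): e=[12,-6,54] → ·
    (1,4)@(3, 9): e=[48,6,6] → █
    (2,4)@(5, 9): e=[44,-2,18] → ·
    (3,4)@(7, 9): e=[40,-10,30] → ·
    (4,4)@(9, 9): e=[36,-18,42] → ·
    (1,5)@(3, 11): e=[68,-14,6] → ·
  covered (7 px):
    · · · · · · · ·
    · · · · · · · ·
    · █ █ · · · · ·
    · █ █ █ █ · · ·
    · █ · · · · · ·
    · · · · · · · ·
    · · · · · · · ·
T1:
  2·area = 60  (B↔C swapped to make it positive)
  edge (2, 10)→(12, 6): d=(10,-4) top-left  bias=+0
  edge (12, 6)→(12, 12): d=(0,6) right/bottom  bias=-1
  edge (12, 12)→(2, 10): d=(-10,-2) top-left  bias=+0
    (5,3)@(11, 7): e=[6,6,48] → █
    (6,3)@(13, 7): e=[14,-6,52] → ·
    (2,4)@(5, 9): e=[2,42,16] → █
    (3,4)@(7, 9): e=[10,30,20] → █
    (4,4)@(9, 9): e=[18,18,24] → █
    (6,4)@(13, 9): e=[34,-6,32] → ·
    (2,5)@(5, 11): e=[22,42,-4] → ·
    (3,5)@(7, 11): e=[30,30,0] → █  [on edge]
    (6,5)@(13, 11): e=[54,-6,12] → ·
    (3,6)@(7, 13): e=[50,30,-20] → ·
    (4,6)@(9, 13): e=[58,18,-16] → ·
    (5,6)@(11, 13): e=[66,6,-12] → ·
  covered (8 px):
    · · · · · · · ·
    · · · · · · · ·
    · · · · · · · ·
    · · · · · █ · ·
    · · █ █ █ █ · ·
    · · · █ █ █ · ·
    · · · · · · · ·
T2:
  2·area = 64
  edge (6, 0)→(14, 4): d=(8,4) right/bottom  bias=-1
  edge (14, 4)→(10, 10): d=(-4,6) right/bottom  bias=-1
  edge (10, 10)→(6, 0): d=(-4,-10) top-left  bias=+0
    (3,0)@(7, 1): e=[4,54,6] → █
    (4,0)@(9, 1): e=[-4,42,26] → ·
    (3,1)@(7, 3): e=[20,46,-2] → ·
    (4,1)@(9, 3): e=[12,34,18] → █
    (5,1)@(11, 3): e=[4,22,38] → █
    (6,1)@(13, 3): e=[-4,10,58] → ·
    (4,2)@(9, 5): e=[28,26,10] → █
    (6,2)@(13, 5): e=[12,2,50] → █
    (7,2)@(15, 5): e=[4,-10,70] → ·
    (4,3)@(9, 7): e=[44,18,2] → █
    (6,3)@(13, 7): e=[28,-6,42] → ·
    (4,4)@(9, 9): e=[60,10,-6] → ·
  covered (8 px):
    · · · █ · · · ·
    · · · · █ █ · ·
    · · · · █ █ █ ·
    · · · · █ █ · ·
    · · · · · · · ·
    · · · · · · · ·
    · · · · · · · ·
T3:
  2·area = 3
  edge (13, 1)→(12, 10): d=(-1,9) right/bottom  bias=-1
  edge (12, 10)→(12, 7): d=(0,-3) top-left  bias=+0
  edge (12, 7)→(13, 1): d=(1,-6) top-left  bias=+0
    (6,0)@(13, 1): e=[0,3,0] → ·  [on edge]
    (5,6)@(11, 13): e=[6,-3,0] → ·  [on edge]
  covered (0 px):
    · · · · · · · ·
    · · · · · · · ·
    · · · · · · · ·
    · · · · · · · ·
    · · · · · · · ·
    · · · · · · · ·
    · · · · · · · ·

Z-buffer (winner per pixel, '.' = empty):
  . . . 2 . . . .
  . . . . 2 2 . .
  . 0 0 . 2 2 2 .
  . 0 0 0 2 1 . .
  . 0 1 1 1 1 . .
  . . . 1 1 1 . .
  . . . . . . . .

Answer: 0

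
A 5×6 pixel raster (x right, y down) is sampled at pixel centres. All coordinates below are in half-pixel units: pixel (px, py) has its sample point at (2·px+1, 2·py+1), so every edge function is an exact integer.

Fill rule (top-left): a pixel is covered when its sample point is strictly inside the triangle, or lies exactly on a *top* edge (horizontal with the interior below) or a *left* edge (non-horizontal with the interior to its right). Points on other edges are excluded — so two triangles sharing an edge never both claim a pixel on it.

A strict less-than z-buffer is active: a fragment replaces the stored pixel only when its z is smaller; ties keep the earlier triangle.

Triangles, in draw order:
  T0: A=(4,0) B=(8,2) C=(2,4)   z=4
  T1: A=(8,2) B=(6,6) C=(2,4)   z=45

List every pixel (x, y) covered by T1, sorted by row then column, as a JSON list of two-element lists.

T0:
  2·area = 20
  edge (4, 0)→(8, 2): d=(4,2) right/bottom  bias=-1
  edge (8, 2)→(2, 4): d=(-6,2) right/bottom  bias=-1
  edge (2, 4)→(4, 0): d=(2,-4) top-left  bias=+0
    (2,0)@(5, 1): e=[2,12,6] → █
    (3,0)@(7, 1): e=[-2,8,14] → ·
    (1,1)@(3, 3): e=[14,4,2] → █
    (2,1)@(5, 3): e=[10,0,10] → ·  [on edge]
    (1,2)@(3, 5): e=[22,-8,6] → ·
  covered (2 px):
    · · █ · ·
    · █ · · ·
    · · · · ·
    · · · · ·
    · · · · ·
    · · · · ·
T1:
  2·area = 20
  edge (8, 2)→(6, 6): d=(-2,4) right/bottom  bias=-1
  edge (6, 6)→(2, 4): d=(-4,-2) top-left  bias=+0
  edge (2, 4)→(8, 2): d=(6,-2) top-left  bias=+0
    (2,1)@(5, 3): e=[10,10,0] → █  [on edge]
    (3,1)@(7, 3): e=[2,14,4] → █
    (4,1)@(9, 3): e=[-6,18,8] → ·
    (2,2)@(5, 5): e=[6,2,12] → █
    (3,2)@(7, 5): e=[-2,6,16] → ·
    (2,3)@(5, 7): e=[2,-6,24] → ·
  covered (3 px):
    · · · · ·
    · · █ █ ·
    · · █ · ·
    · · · · ·
    · · · · ·
    · · · · ·

Answer: [[2,1],[3,1],[2,2]]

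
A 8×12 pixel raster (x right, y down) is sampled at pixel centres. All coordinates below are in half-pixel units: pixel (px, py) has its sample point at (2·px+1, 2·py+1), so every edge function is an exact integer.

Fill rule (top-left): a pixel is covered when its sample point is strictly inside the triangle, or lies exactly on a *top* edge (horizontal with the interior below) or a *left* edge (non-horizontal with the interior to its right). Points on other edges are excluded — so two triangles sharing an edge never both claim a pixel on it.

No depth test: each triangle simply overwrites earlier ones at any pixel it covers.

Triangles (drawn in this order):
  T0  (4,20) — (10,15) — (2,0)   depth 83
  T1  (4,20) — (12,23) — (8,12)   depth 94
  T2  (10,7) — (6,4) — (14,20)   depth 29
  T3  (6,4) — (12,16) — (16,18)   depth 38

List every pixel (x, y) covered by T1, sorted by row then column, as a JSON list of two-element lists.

T0:
  2·area = 130  (B↔C swapped to make it positive)
  edge (4, 20)→(2, 0): d=(-2,-20) top-left  bias=+0
  edge (2, 0)→(10, 15): d=(8,15) right/bottom  bias=-1
  edge (10, 15)→(4, 20): d=(-6,5) right/bottom  bias=-1
    (1,1)@(3, 3): e=[14,9,107] → #
    (2,1)@(5, 3): e=[54,-21,97] → ·
    (1,2)@(3, 5): e=[10,25,95] → #
    (2,2)@(5, 5): e=[50,-5,85] → ·
    (1,3)@(3, 7): e=[6,41,83] → #
    (2,3)@(5, 7): e=[46,11,73] → #
    (3,3)@(7, 7): e=[86,-19,63] → ·
    (1,4)@(3, 9): e=[2,57,71] → #
    (3,4)@(7, 9): e=[82,-3,51] → ·
    (1,5)@(3, 11): e=[-2,73,59] → ·
    (2,5)@(5, 11): e=[38,43,49] → #
    (3,5)@(7, 11): e=[78,13,39] → #
  covered (16 px):
    · · · · · · · ·
    · # · · · · · ·
    · # · · · · · ·
    · # # · · · · ·
    · # # · · · · ·
    · · # # · · · ·
    · · # # · · · ·
    · · # # # · · ·
    · · # # · · · ·
    · · # · · · · ·
    · · · · · · · ·
    · · · · · · · ·
T1:
  2·area = 76  (B↔C swapped to make it positive)
  edge (4, 20)→(8, 12): d=(4,-8) top-left  bias=+0
  edge (8, 12)→(12, 23): d=(4,11) right/bottom  bias=-1
  edge (12, 23)→(4, 20): d=(-8,-3) top-left  bias=+0
    (3,7)@(7, 15): e=[4,23,49] → #
    (4,7)@(9, 15): e=[20,1,55] → #
    (5,7)@(11, 15): e=[36,-21,61] → ·
    (3,8)@(7, 17): e=[12,31,33] → #
    (5,8)@(11, 17): e=[44,-13,45] → ·
    (2,9)@(5, 19): e=[4,61,11] → #
    (5,9)@(11, 19): e=[52,-5,29] → ·
    (2,10)@(5, 21): e=[12,69,-5] → ·
    (3,10)@(7, 21): e=[28,47,1] → #
    (5,10)@(11, 21): e=[60,3,13] → #
    (6,10)@(13, 21): e=[76,-19,19] → ·
    (3,11)@(7, 23): e=[36,55,-15] → ·
  covered (10 px):
    · · · · · · · ·
    · · · · · · · ·
    · · · · · · · ·
    · · · · · · · ·
    · · · · · · · ·
    · · · · · · · ·
    · · · · · · · ·
    · · · # # · · ·
    · · · # # · · ·
    · · # # # · · ·
    · · · # # # · ·
    · · · · · · · ·
T2:
  2·area = 40  (B↔C swapped to make it positive)
  edge (10, 7)→(14, 20): d=(4,13) right/bottom  bias=-1
  edge (14, 20)→(6, 4): d=(-8,-16) top-left  bias=+0
  edge (6, 4)→(10, 7): d=(4,3) right/bottom  bias=-1
    (3,2)@(7, 5): e=[31,8,1] → #
    (4,2)@(9, 5): e=[5,40,-5] → ·
    (3,3)@(7, 7): e=[39,-8,9] → ·
    (4,3)@(9, 7): e=[13,24,3] → #
    (5,3)@(11, 7): e=[-13,56,-3] → ·
    (4,4)@(9, 9): e=[21,8,11] → #
    (5,4)@(11, 9): e=[-5,40,5] → ·
    (4,5)@(9, 11): e=[29,-8,19] → ·
    (5,5)@(11, 11): e=[3,24,13] → #
    (6,5)@(13, 11): e=[-23,56,7] → ·
    (5,6)@(11, 13): e=[11,8,21] → #
    (6,6)@(13, 13): e=[-15,40,15] → ·
  covered (6 px):
    · · · · · · · ·
    · · · · · · · ·
    · · · # · · · ·
    · · · · # · · ·
    · · · · # · · ·
    · · · · · # · ·
    · · · · · # · ·
    · · · · · · · ·
    · · · · · · # ·
    · · · · · · · ·
    · · · · · · · ·
    · · · · · · · ·
T3:
  2·area = 36  (B↔C swapped to make it positive)
  edge (6, 4)→(16, 18): d=(10,14) right/bottom  bias=-1
  edge (16, 18)→(12, 16): d=(-4,-2) top-left  bias=+0
  edge (12, 16)→(6, 4): d=(-6,-12) top-left  bias=+0
    (4,4)@(9, 9): e=[8,22,6] → #
    (5,4)@(11, 9): e=[-20,26,30] → ·
    (4,5)@(9, 11): e=[28,14,-6] → ·
    (5,5)@(11, 11): e=[0,18,18] → ·  [on edge]
    (5,6)@(11, 13): e=[20,10,6] → #
    (6,6)@(13, 13): e=[-8,14,30] → ·
    (5,7)@(11, 15): e=[40,2,-6] → ·
    (6,7)@(13, 15): e=[12,6,18] → #
    (7,7)@(15, 15): e=[-16,10,42] → ·
    (6,8)@(13, 17): e=[32,-2,6] → ·
    (7,8)@(15, 17): e=[4,2,30] → #
    (7,9)@(15, 19): e=[24,-6,18] → ·
  covered (4 px):
    · · · · · · · ·
    · · · · · · · ·
    · · · · · · · ·
    · · · · · · · ·
    · · · · # · · ·
    · · · · · · · ·
    · · · · · # · ·
    · · · · · · # ·
    · · · · · · · #
    · · · · · · · ·
    · · · · · · · ·
    · · · · · · · ·

Answer: [[3,7],[4,7],[3,8],[4,8],[2,9],[3,9],[4,9],[3,10],[4,10],[5,10]]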